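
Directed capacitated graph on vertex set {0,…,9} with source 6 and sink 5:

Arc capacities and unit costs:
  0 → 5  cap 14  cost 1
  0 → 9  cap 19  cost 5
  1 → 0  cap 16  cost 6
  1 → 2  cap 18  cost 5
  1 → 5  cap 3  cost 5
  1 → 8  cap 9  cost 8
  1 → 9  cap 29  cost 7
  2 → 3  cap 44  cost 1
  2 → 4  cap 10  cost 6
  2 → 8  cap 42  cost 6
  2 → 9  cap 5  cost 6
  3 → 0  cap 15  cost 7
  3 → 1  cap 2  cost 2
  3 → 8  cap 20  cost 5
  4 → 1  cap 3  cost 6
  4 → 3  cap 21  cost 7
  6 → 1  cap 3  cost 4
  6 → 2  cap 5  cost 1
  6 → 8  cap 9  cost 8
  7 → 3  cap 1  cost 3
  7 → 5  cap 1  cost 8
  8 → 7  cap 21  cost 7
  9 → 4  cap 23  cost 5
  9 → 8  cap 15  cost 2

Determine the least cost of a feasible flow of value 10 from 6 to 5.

shortest-cost path #1: 6→1→5 push 3 @ unit cost 9 (adds 27)
shortest-cost path #2: 6→2→3→0→5 push 5 @ unit cost 10 (adds 50)
shortest-cost path #3: 6→8→7→5 push 1 @ unit cost 23 (adds 23)
shortest-cost path #4: 6→8→7→3→0→5 push 1 @ unit cost 26 (adds 26)
total cost = 126

Minimum cost for 10 units: 126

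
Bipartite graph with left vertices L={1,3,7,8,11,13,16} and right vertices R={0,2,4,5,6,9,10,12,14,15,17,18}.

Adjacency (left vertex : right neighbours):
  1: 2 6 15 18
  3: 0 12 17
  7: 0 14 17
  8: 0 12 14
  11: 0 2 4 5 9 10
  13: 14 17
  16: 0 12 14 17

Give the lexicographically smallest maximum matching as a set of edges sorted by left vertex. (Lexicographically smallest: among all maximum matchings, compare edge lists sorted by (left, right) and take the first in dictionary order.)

|M| = 6 (so the lex-smallest maximum matching has 6 edges)
process left vertices in ascending order; for each, take the smallest-labelled available neighbour that still permits 6 edges overall, or leave it unmatched if none does
lex-smallest matching: {1-2, 3-0, 7-14, 8-12, 11-4, 13-17}

Lex-smallest maximum matching: {(1,2), (3,0), (7,14), (8,12), (11,4), (13,17)}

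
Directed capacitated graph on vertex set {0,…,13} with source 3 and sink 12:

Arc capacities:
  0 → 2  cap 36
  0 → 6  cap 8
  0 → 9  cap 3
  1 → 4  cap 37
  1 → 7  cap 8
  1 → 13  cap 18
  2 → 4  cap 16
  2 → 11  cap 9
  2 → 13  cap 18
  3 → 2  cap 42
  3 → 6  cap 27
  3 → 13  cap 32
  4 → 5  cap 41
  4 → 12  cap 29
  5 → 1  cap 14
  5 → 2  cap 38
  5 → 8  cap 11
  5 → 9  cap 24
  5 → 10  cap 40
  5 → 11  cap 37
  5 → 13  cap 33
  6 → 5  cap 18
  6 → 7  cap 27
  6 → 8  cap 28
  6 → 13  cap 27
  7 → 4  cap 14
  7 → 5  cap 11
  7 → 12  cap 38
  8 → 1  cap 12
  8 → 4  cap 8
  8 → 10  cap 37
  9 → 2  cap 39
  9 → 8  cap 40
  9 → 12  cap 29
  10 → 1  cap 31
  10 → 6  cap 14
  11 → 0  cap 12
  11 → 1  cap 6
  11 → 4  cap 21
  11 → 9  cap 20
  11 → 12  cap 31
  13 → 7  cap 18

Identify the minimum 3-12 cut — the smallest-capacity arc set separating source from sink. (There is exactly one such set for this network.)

augment #1: 3→2→4→12 push 16
augment #2: 3→2→11→12 push 9
augment #3: 3→6→7→12 push 27
augment #4: 3→13→7→12 push 11
augment #5: 3→13→7→4→12 push 7
max flow = 70; residual-reachable set from 3 gives S-side
cut edges (S→T): {(2,4), (2,11), (3,6), (13,7)} total cap 70

Min-cut arcs: {(2,4), (2,11), (3,6), (13,7)} (total capacity 70)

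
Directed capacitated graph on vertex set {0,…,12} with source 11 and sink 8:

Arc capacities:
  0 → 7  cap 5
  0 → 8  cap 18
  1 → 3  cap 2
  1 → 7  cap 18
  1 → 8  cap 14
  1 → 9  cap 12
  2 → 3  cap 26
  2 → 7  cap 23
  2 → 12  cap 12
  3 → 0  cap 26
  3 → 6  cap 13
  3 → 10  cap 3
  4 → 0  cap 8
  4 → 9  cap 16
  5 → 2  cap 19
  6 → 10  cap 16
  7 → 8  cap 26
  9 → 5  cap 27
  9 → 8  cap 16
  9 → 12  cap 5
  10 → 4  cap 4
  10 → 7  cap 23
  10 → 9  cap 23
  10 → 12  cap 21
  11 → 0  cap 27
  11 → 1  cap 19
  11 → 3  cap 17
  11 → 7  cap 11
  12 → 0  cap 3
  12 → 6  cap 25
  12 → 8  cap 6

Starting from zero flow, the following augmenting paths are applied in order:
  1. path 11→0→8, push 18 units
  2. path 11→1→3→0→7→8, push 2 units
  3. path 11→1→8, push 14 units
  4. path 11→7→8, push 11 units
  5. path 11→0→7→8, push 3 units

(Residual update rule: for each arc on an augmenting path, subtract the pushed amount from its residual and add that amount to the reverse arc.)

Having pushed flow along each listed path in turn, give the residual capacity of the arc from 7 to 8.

Residual capacity of (7,8): 10

after path 1 (11→0→8, push 18): res(7,8)=26
after path 2 (11→1→3→0→7→8, push 2): res(7,8)=24
after path 3 (11→1→8, push 14): res(7,8)=24
after path 4 (11→7→8, push 11): res(7,8)=13
after path 5 (11→0→7→8, push 3): res(7,8)=10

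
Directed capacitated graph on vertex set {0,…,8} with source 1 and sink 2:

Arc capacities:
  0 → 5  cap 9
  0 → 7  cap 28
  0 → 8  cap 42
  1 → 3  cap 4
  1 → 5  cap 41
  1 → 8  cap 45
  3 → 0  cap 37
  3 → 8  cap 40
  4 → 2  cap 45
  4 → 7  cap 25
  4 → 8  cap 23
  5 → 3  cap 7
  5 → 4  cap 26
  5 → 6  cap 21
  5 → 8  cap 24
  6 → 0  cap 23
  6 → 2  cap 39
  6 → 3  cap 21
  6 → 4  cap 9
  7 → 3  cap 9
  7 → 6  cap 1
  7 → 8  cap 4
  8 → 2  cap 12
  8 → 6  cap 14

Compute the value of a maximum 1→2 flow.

Maximum flow value: 71

augment #1: 1→8→2 bottleneck 12, total now 12
augment #2: 1→5→4→2 bottleneck 26, total now 38
augment #3: 1→5→6→2 bottleneck 15, total now 53
augment #4: 1→8→6→2 bottleneck 14, total now 67
augment #5: 1→3→0→5→6→2 bottleneck 4, total now 71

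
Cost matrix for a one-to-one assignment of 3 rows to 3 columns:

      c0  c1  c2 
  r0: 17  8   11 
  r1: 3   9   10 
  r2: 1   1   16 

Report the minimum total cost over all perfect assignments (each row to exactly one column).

Minimum assignment cost: 15

optimal assignment: row0→col2 (cost 11), row1→col0 (cost 3), row2→col1 (cost 1)
total = 11 + 3 + 1 = 15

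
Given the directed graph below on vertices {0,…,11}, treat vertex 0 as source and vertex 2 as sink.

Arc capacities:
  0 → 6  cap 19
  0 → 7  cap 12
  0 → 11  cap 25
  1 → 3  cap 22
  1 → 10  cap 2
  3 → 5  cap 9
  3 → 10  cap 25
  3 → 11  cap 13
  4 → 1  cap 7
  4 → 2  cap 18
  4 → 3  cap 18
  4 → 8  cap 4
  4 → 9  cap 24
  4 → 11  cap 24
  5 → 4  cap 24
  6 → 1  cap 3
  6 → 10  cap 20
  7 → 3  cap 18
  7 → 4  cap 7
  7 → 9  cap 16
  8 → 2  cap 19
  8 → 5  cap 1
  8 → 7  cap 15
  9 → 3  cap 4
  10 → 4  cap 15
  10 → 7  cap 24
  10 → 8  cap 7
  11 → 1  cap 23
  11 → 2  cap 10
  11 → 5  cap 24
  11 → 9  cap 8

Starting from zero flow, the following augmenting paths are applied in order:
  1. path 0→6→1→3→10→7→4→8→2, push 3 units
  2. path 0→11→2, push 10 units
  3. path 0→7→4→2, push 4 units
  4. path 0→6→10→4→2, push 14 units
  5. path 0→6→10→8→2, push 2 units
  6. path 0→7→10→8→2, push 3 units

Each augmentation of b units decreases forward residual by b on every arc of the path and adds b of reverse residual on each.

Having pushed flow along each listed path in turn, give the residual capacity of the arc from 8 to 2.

Residual capacity of (8,2): 11

after path 1 (0→6→1→3→10→7→4→8→2, push 3): res(8,2)=16
after path 2 (0→11→2, push 10): res(8,2)=16
after path 3 (0→7→4→2, push 4): res(8,2)=16
after path 4 (0→6→10→4→2, push 14): res(8,2)=16
after path 5 (0→6→10→8→2, push 2): res(8,2)=14
after path 6 (0→7→10→8→2, push 3): res(8,2)=11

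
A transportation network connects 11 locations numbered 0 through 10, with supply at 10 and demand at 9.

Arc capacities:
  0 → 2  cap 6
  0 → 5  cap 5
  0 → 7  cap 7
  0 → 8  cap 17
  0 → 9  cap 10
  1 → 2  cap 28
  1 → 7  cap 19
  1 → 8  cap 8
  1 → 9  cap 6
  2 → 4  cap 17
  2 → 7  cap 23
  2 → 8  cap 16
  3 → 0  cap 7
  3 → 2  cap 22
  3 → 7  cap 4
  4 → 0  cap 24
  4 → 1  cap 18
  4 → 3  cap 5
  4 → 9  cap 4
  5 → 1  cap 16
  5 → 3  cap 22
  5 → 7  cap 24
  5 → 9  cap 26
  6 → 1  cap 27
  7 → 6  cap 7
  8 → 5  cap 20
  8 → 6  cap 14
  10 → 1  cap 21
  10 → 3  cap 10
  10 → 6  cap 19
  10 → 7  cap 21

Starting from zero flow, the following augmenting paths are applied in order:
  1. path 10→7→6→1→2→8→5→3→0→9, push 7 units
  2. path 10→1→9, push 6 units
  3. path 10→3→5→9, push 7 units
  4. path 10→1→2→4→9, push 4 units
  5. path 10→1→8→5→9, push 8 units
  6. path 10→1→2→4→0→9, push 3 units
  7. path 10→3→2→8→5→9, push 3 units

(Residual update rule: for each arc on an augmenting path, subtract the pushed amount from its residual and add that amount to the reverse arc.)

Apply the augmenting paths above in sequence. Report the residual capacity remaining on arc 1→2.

after path 1 (10→7→6→1→2→8→5→3→0→9, push 7): res(1,2)=21
after path 2 (10→1→9, push 6): res(1,2)=21
after path 3 (10→3→5→9, push 7): res(1,2)=21
after path 4 (10→1→2→4→9, push 4): res(1,2)=17
after path 5 (10→1→8→5→9, push 8): res(1,2)=17
after path 6 (10→1→2→4→0→9, push 3): res(1,2)=14
after path 7 (10→3→2→8→5→9, push 3): res(1,2)=14

Residual capacity of (1,2): 14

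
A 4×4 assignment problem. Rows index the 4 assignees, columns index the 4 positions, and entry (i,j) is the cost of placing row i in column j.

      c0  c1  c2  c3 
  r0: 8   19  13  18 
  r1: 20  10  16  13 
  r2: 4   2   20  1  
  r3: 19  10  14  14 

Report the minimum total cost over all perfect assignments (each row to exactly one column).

Minimum assignment cost: 33

optimal assignment: row0→col0 (cost 8), row1→col1 (cost 10), row2→col3 (cost 1), row3→col2 (cost 14)
total = 8 + 10 + 1 + 14 = 33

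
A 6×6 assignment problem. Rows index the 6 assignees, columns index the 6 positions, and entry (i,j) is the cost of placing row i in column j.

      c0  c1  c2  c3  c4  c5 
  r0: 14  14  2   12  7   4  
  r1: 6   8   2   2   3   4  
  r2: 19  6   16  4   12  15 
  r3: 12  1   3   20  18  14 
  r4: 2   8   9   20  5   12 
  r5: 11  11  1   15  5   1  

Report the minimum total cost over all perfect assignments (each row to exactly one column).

Minimum assignment cost: 13

optimal assignment: row0→col2 (cost 2), row1→col4 (cost 3), row2→col3 (cost 4), row3→col1 (cost 1), row4→col0 (cost 2), row5→col5 (cost 1)
total = 2 + 3 + 4 + 1 + 2 + 1 = 13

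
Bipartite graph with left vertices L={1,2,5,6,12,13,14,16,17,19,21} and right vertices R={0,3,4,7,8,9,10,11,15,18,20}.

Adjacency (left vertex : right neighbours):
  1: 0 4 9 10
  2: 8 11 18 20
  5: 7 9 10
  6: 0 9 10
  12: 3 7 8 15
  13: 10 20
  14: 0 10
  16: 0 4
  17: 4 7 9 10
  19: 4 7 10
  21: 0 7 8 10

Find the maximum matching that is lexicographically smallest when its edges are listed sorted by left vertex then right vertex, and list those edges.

|M| = 9 (so the lex-smallest maximum matching has 9 edges)
process left vertices in ascending order; for each, take the smallest-labelled available neighbour that still permits 9 edges overall, or leave it unmatched if none does
lex-smallest matching: {1-0, 2-11, 5-7, 6-9, 12-3, 13-20, 14-10, 16-4, 21-8}

Lex-smallest maximum matching: {(1,0), (2,11), (5,7), (6,9), (12,3), (13,20), (14,10), (16,4), (21,8)}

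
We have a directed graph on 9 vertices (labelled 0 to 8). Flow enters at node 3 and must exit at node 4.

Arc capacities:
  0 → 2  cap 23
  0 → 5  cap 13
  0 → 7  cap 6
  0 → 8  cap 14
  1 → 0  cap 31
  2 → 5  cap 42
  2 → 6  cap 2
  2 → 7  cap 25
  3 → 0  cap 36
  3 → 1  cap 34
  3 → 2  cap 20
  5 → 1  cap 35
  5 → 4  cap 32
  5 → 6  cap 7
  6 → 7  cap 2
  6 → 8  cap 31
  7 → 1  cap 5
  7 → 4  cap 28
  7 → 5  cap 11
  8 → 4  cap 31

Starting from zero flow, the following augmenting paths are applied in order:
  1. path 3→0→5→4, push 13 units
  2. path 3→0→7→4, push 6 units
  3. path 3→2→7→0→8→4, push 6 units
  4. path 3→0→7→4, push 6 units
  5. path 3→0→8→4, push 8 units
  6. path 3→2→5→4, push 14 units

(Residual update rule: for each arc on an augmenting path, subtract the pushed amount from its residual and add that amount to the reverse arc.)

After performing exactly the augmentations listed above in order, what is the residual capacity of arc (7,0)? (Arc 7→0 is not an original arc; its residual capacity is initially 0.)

after path 1 (3→0→5→4, push 13): res(7,0)=0
after path 2 (3→0→7→4, push 6): res(7,0)=6
after path 3 (3→2→7→0→8→4, push 6): res(7,0)=0
after path 4 (3→0→7→4, push 6): res(7,0)=6
after path 5 (3→0→8→4, push 8): res(7,0)=6
after path 6 (3→2→5→4, push 14): res(7,0)=6

Residual capacity of (7,0): 6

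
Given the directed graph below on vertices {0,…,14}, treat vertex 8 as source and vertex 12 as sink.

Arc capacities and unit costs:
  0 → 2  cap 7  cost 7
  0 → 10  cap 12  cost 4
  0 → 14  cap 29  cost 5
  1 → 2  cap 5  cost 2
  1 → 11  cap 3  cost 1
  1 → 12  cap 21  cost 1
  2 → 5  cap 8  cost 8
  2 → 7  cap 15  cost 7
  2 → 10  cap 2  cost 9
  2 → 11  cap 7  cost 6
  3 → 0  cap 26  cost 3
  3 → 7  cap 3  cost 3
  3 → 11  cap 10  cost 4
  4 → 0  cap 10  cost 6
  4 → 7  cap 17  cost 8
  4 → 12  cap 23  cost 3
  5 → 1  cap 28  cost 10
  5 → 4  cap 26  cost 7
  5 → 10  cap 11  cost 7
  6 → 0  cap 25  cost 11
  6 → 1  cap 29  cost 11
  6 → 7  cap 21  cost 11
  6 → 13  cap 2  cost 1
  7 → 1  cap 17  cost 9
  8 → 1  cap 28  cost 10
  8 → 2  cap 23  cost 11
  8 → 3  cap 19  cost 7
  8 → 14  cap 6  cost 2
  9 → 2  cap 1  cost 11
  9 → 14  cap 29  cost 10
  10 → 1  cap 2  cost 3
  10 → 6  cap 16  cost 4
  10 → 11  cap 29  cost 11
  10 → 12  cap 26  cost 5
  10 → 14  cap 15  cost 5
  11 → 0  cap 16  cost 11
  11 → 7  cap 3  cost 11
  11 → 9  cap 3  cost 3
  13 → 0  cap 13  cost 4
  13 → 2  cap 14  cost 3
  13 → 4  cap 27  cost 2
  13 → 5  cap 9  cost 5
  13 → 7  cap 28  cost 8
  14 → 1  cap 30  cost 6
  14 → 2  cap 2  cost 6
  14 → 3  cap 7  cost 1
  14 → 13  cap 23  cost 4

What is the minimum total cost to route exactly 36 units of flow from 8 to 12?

Minimum cost for 36 units: 468

shortest-cost path #1: 8→14→1→12 push 6 @ unit cost 9 (adds 54)
shortest-cost path #2: 8→1→12 push 15 @ unit cost 11 (adds 165)
shortest-cost path #3: 8→1→14→13→4→12 push 6 @ unit cost 13 (adds 78)
shortest-cost path #4: 8→3→0→10→12 push 9 @ unit cost 19 (adds 171)
total cost = 468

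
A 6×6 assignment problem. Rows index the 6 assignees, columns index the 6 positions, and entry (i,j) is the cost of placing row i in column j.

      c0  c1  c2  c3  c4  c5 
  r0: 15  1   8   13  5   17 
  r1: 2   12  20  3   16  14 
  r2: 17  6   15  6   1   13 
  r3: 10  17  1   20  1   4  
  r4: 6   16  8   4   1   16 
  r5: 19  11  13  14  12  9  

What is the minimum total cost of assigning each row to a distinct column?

Minimum assignment cost: 18

optimal assignment: row0→col1 (cost 1), row1→col0 (cost 2), row2→col4 (cost 1), row3→col2 (cost 1), row4→col3 (cost 4), row5→col5 (cost 9)
total = 1 + 2 + 1 + 1 + 4 + 9 = 18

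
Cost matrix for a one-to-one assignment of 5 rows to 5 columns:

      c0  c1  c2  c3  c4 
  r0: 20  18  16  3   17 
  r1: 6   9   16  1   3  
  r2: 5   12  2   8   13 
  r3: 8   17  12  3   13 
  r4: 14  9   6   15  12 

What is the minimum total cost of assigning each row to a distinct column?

optimal assignment: row0→col3 (cost 3), row1→col4 (cost 3), row2→col2 (cost 2), row3→col0 (cost 8), row4→col1 (cost 9)
total = 3 + 3 + 2 + 8 + 9 = 25

Minimum assignment cost: 25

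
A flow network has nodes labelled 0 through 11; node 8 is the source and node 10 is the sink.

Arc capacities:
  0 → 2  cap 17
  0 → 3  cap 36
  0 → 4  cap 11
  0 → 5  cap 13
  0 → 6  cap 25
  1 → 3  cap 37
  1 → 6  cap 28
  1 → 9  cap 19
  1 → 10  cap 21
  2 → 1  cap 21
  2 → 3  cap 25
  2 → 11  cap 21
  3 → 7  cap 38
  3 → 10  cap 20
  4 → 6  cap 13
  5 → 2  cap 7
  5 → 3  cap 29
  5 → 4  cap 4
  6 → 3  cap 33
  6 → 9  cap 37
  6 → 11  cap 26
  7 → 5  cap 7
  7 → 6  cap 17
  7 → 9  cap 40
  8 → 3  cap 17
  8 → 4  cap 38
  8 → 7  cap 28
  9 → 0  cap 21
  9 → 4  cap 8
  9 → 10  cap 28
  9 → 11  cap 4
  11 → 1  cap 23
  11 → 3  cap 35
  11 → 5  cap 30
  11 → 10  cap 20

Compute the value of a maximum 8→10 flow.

Maximum flow value: 58

augment #1: 8→3→10 bottleneck 17, total now 17
augment #2: 8→7→9→10 bottleneck 28, total now 45
augment #3: 8→4→6→3→10 bottleneck 3, total now 48
augment #4: 8→4→6→11→10 bottleneck 10, total now 58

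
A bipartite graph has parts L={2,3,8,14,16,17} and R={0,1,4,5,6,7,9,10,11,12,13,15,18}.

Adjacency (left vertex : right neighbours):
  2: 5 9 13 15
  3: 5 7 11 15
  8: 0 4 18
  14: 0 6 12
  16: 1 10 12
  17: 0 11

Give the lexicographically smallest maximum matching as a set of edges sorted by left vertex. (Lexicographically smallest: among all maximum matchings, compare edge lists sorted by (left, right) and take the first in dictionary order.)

|M| = 6 (so the lex-smallest maximum matching has 6 edges)
process left vertices in ascending order; for each, take the smallest-labelled available neighbour that still permits 6 edges overall, or leave it unmatched if none does
lex-smallest matching: {2-5, 3-7, 8-0, 14-6, 16-1, 17-11}

Lex-smallest maximum matching: {(2,5), (3,7), (8,0), (14,6), (16,1), (17,11)}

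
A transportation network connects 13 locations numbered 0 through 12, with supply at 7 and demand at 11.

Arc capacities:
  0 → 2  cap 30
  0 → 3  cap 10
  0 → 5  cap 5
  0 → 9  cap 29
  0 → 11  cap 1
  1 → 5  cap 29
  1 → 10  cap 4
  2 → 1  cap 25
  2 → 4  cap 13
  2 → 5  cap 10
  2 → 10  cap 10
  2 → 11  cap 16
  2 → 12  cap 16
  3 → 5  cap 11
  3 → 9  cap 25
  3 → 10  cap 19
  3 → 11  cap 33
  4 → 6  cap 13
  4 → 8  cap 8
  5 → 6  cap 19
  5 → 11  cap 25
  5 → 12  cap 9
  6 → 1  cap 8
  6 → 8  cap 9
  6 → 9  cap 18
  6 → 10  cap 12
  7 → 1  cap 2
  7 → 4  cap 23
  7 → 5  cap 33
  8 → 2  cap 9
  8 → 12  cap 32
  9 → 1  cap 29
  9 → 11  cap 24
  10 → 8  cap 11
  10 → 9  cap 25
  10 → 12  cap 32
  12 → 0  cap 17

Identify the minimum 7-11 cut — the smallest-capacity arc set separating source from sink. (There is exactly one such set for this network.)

Min-cut arcs: {(4,6), (4,8), (7,1), (7,5)} (total capacity 56)

augment #1: 7→5→11 push 25
augment #2: 7→1→10→9→11 push 2
augment #3: 7→4→6→9→11 push 13
augment #4: 7→4→8→2→11 push 8
augment #5: 7→5→6→9→11 push 5
augment #6: 7→5→12→0→11 push 1
augment #7: 7→5→6→8→2→11 push 1
augment #8: 7→5→6→10→9→11 push 1
max flow = 56; residual-reachable set from 7 gives S-side
cut edges (S→T): {(4,6), (4,8), (7,1), (7,5)} total cap 56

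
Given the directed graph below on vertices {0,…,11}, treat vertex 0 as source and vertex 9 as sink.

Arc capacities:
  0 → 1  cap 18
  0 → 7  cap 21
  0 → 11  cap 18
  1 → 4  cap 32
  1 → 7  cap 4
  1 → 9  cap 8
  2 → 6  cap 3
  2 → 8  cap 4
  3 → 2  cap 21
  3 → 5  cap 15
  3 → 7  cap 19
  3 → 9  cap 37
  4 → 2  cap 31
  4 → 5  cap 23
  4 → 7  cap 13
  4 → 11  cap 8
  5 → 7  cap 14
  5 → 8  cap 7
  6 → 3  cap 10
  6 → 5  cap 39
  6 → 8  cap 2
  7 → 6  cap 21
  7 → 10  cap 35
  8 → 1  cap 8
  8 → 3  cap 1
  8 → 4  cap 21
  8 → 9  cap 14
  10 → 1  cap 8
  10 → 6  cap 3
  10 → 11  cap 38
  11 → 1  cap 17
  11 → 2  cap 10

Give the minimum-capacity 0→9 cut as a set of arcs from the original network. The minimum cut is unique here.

augment #1: 0→1→9 push 8
augment #2: 0→7→6→3→9 push 10
augment #3: 0→7→6→8→9 push 2
augment #4: 0→11→2→8→9 push 4
augment #5: 0→1→4→5→8→9 push 7
max flow = 31; residual-reachable set from 0 gives S-side
cut edges (S→T): {(1,9), (2,8), (5,8), (6,3), (6,8)} total cap 31

Min-cut arcs: {(1,9), (2,8), (5,8), (6,3), (6,8)} (total capacity 31)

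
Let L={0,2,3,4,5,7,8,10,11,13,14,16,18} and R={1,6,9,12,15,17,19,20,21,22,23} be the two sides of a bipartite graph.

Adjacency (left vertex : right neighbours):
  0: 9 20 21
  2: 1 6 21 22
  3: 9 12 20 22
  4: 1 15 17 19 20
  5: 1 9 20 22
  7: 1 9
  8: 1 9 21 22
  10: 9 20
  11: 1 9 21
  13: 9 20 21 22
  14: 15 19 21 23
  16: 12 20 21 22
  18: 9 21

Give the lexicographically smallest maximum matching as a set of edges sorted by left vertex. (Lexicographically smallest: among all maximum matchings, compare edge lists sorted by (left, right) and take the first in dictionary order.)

|M| = 9 (so the lex-smallest maximum matching has 9 edges)
process left vertices in ascending order; for each, take the smallest-labelled available neighbour that still permits 9 edges overall, or leave it unmatched if none does
lex-smallest matching: {0-9, 2-6, 3-12, 4-15, 5-1, 8-21, 10-20, 13-22, 14-19}

Lex-smallest maximum matching: {(0,9), (2,6), (3,12), (4,15), (5,1), (8,21), (10,20), (13,22), (14,19)}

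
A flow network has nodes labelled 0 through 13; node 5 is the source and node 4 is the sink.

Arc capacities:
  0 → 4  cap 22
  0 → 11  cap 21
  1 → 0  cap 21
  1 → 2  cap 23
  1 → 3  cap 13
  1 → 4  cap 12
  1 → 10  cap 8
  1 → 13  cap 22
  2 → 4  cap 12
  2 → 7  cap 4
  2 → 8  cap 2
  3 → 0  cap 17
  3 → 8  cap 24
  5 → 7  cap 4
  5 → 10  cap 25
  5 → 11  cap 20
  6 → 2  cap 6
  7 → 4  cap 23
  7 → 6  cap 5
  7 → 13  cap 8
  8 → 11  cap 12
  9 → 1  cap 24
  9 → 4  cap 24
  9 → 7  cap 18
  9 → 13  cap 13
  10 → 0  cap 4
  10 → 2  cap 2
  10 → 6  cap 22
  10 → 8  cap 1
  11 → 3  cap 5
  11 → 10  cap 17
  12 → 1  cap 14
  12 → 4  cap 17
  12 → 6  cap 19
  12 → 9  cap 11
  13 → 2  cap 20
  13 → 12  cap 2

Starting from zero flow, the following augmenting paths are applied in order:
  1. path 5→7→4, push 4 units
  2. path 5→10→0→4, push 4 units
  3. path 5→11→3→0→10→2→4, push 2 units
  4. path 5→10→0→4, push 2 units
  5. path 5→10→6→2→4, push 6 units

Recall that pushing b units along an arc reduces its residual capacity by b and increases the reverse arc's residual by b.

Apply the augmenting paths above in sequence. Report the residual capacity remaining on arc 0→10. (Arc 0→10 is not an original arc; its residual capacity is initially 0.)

after path 1 (5→7→4, push 4): res(0,10)=0
after path 2 (5→10→0→4, push 4): res(0,10)=4
after path 3 (5→11→3→0→10→2→4, push 2): res(0,10)=2
after path 4 (5→10→0→4, push 2): res(0,10)=4
after path 5 (5→10→6→2→4, push 6): res(0,10)=4

Residual capacity of (0,10): 4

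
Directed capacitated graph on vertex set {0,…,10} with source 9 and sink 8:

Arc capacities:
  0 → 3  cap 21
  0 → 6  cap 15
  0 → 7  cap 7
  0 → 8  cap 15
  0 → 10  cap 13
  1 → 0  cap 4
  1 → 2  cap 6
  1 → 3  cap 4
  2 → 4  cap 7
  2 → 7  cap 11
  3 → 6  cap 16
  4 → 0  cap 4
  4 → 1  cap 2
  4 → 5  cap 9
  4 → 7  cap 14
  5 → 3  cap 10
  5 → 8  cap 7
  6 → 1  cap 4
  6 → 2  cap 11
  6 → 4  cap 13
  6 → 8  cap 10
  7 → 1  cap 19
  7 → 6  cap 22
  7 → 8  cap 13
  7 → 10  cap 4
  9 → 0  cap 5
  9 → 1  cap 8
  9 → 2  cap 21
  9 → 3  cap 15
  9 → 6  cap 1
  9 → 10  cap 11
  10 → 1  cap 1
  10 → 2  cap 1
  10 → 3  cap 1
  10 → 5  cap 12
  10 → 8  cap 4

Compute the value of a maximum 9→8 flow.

Maximum flow value: 47

augment #1: 9→0→8 bottleneck 5, total now 5
augment #2: 9→6→8 bottleneck 1, total now 6
augment #3: 9→10→8 bottleneck 4, total now 10
augment #4: 9→1→0→8 bottleneck 4, total now 14
augment #5: 9→2→7→8 bottleneck 11, total now 25
augment #6: 9→3→6→8 bottleneck 9, total now 34
augment #7: 9→10→5→8 bottleneck 7, total now 41
augment #8: 9→2→4→0→8 bottleneck 4, total now 45
augment #9: 9→2→4→7→8 bottleneck 2, total now 47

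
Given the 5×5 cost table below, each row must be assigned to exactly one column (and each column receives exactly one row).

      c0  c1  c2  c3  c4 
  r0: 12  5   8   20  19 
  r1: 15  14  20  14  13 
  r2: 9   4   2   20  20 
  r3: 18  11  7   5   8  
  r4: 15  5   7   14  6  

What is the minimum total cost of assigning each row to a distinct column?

optimal assignment: row0→col1 (cost 5), row1→col0 (cost 15), row2→col2 (cost 2), row3→col3 (cost 5), row4→col4 (cost 6)
total = 5 + 15 + 2 + 5 + 6 = 33

Minimum assignment cost: 33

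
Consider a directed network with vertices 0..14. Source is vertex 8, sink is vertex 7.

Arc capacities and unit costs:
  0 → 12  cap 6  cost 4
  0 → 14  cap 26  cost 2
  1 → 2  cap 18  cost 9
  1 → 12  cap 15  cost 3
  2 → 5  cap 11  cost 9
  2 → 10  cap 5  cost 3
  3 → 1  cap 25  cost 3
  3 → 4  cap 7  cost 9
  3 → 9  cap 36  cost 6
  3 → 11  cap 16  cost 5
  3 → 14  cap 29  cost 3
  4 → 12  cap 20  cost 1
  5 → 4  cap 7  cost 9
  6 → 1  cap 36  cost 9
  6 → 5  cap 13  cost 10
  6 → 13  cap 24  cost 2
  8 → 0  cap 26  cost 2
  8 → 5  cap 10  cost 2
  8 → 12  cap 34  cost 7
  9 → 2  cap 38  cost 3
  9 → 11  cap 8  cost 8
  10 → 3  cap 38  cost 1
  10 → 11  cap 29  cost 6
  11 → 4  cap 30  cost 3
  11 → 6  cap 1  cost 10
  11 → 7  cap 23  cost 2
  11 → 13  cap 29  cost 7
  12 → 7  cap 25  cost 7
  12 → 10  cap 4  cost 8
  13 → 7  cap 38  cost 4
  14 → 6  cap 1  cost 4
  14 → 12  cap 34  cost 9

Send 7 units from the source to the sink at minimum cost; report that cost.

shortest-cost path #1: 8→0→12→7 push 6 @ unit cost 13 (adds 78)
shortest-cost path #2: 8→12→7 push 1 @ unit cost 14 (adds 14)
total cost = 92

Minimum cost for 7 units: 92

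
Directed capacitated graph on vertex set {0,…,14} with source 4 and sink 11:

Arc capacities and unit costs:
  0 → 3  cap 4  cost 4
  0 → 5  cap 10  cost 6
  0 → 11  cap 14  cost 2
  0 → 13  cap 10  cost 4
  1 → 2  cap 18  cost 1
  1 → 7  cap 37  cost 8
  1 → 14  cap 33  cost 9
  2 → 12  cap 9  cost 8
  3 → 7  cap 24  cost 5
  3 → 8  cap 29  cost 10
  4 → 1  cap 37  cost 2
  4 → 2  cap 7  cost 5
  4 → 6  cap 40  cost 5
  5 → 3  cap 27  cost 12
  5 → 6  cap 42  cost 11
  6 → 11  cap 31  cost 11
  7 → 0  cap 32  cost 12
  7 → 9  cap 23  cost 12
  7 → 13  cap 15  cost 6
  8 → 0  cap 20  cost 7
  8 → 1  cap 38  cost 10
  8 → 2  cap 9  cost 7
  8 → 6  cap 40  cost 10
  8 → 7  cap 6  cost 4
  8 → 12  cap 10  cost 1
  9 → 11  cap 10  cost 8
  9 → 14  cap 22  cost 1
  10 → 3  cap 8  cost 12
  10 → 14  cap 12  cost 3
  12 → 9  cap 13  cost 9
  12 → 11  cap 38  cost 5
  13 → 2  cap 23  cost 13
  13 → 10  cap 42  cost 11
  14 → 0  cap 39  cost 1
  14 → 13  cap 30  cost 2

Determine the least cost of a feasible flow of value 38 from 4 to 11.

shortest-cost path #1: 4→1→14→0→11 push 14 @ unit cost 14 (adds 196)
shortest-cost path #2: 4→6→11 push 24 @ unit cost 16 (adds 384)
total cost = 580

Minimum cost for 38 units: 580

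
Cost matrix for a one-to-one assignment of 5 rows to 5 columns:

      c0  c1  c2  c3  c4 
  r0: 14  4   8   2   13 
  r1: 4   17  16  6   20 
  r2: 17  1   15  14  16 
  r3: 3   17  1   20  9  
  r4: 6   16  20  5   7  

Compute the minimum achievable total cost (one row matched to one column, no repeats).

optimal assignment: row0→col3 (cost 2), row1→col0 (cost 4), row2→col1 (cost 1), row3→col2 (cost 1), row4→col4 (cost 7)
total = 2 + 4 + 1 + 1 + 7 = 15

Minimum assignment cost: 15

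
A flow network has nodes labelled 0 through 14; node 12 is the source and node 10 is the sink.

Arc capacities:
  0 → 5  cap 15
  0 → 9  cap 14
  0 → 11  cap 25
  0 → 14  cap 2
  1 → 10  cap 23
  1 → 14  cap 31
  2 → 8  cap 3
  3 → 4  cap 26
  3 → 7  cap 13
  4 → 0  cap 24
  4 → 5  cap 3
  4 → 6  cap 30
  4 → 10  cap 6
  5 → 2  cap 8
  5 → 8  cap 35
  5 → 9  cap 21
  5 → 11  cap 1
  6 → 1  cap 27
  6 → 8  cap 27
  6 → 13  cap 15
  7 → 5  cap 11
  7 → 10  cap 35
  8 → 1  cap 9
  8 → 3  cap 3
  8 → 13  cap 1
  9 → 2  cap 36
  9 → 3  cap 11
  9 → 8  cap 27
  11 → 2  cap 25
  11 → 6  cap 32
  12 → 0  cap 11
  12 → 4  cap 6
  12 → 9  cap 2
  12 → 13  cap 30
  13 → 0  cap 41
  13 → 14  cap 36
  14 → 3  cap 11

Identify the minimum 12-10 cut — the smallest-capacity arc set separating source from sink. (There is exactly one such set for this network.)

Min-cut arcs: {(1,10), (3,7), (4,10)} (total capacity 42)

augment #1: 12→4→10 push 6
augment #2: 12→9→3→7→10 push 2
augment #3: 12→0→5→8→1→10 push 9
augment #4: 12→0→9→3→7→10 push 2
augment #5: 12→13→14→3→7→10 push 9
augment #6: 12→13→0→11→6→1→10 push 14
max flow = 42; residual-reachable set from 12 gives S-side
cut edges (S→T): {(1,10), (3,7), (4,10)} total cap 42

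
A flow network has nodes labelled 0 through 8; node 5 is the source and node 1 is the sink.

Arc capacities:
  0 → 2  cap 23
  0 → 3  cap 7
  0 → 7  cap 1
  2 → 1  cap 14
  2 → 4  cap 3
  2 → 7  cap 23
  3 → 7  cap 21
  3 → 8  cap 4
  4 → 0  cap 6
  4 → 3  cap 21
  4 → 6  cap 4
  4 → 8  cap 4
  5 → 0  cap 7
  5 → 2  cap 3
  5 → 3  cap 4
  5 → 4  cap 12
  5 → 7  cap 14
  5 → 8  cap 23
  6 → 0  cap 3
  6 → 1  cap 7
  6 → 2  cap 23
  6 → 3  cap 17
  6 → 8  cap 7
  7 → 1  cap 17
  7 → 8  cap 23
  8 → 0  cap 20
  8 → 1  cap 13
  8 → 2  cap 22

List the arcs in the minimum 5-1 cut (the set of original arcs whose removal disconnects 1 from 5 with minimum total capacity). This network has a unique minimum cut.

Min-cut arcs: {(2,1), (4,6), (7,1), (8,1)} (total capacity 48)

augment #1: 5→2→1 push 3
augment #2: 5→7→1 push 14
augment #3: 5→8→1 push 13
augment #4: 5→0→2→1 push 7
augment #5: 5→3→7→1 push 3
augment #6: 5→4→6→1 push 4
augment #7: 5→8→2→1 push 4
max flow = 48; residual-reachable set from 5 gives S-side
cut edges (S→T): {(2,1), (4,6), (7,1), (8,1)} total cap 48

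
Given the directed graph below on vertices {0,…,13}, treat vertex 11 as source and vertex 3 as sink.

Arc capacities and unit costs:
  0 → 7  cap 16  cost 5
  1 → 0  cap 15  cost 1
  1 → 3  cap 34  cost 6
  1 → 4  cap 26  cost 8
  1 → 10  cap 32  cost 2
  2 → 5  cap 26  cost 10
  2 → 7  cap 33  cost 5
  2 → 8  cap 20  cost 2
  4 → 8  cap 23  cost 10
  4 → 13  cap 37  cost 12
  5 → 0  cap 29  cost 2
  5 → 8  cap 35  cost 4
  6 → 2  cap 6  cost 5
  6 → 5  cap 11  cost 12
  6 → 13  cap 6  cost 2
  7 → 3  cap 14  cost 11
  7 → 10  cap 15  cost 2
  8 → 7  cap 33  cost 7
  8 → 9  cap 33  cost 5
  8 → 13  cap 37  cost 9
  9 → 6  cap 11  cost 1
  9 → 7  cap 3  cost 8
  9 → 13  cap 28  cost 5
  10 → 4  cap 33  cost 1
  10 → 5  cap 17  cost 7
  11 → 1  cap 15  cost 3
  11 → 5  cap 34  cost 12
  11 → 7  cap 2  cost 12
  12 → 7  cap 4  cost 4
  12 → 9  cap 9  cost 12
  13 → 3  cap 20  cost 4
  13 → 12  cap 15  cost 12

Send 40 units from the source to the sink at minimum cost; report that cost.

shortest-cost path #1: 11→1→3 push 15 @ unit cost 9 (adds 135)
shortest-cost path #2: 11→7→3 push 2 @ unit cost 23 (adds 46)
shortest-cost path #3: 11→5→8→9→6→13→3 push 6 @ unit cost 28 (adds 168)
shortest-cost path #4: 11→5→8→13→3 push 14 @ unit cost 29 (adds 406)
shortest-cost path #5: 11→5→0→7→3 push 3 @ unit cost 30 (adds 90)
total cost = 845

Minimum cost for 40 units: 845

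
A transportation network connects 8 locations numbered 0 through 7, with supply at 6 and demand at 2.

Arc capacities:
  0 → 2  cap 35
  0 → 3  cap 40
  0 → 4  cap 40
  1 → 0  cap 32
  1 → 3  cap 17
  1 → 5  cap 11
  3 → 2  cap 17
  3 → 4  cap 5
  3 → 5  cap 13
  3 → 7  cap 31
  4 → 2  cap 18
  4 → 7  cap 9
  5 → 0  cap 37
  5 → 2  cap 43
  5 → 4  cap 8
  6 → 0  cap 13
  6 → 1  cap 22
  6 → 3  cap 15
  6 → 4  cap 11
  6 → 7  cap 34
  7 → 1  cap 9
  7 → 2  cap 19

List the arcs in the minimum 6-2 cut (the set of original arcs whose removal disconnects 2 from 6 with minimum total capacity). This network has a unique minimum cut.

Min-cut arcs: {(6,0), (6,1), (6,3), (6,4), (7,1), (7,2)} (total capacity 89)

augment #1: 6→0→2 push 13
augment #2: 6→3→2 push 15
augment #3: 6→4→2 push 11
augment #4: 6→7→2 push 19
augment #5: 6→1→0→2 push 22
augment #6: 6→7→1→3→2 push 2
augment #7: 6→7→1→5→2 push 7
max flow = 89; residual-reachable set from 6 gives S-side
cut edges (S→T): {(6,0), (6,1), (6,3), (6,4), (7,1), (7,2)} total cap 89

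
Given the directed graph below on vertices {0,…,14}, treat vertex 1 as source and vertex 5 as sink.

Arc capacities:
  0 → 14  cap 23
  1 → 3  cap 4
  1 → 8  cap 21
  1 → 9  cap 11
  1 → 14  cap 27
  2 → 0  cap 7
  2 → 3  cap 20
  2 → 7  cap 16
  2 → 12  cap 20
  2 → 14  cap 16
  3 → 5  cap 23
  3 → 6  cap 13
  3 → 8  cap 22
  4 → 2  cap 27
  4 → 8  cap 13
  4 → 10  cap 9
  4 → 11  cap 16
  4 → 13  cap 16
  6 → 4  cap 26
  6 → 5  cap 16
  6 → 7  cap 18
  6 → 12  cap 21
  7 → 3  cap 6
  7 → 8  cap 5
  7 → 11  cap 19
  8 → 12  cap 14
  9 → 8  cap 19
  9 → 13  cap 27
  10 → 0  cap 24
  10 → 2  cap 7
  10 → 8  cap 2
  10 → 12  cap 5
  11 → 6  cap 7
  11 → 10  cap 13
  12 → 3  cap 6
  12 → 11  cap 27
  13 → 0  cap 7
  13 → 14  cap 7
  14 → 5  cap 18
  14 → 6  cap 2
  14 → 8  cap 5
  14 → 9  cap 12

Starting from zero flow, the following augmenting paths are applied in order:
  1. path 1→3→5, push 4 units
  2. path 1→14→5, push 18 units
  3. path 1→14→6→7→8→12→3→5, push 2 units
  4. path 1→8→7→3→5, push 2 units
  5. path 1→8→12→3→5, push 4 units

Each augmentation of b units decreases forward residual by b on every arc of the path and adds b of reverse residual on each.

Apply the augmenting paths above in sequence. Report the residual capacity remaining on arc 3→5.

after path 1 (1→3→5, push 4): res(3,5)=19
after path 2 (1→14→5, push 18): res(3,5)=19
after path 3 (1→14→6→7→8→12→3→5, push 2): res(3,5)=17
after path 4 (1→8→7→3→5, push 2): res(3,5)=15
after path 5 (1→8→12→3→5, push 4): res(3,5)=11

Residual capacity of (3,5): 11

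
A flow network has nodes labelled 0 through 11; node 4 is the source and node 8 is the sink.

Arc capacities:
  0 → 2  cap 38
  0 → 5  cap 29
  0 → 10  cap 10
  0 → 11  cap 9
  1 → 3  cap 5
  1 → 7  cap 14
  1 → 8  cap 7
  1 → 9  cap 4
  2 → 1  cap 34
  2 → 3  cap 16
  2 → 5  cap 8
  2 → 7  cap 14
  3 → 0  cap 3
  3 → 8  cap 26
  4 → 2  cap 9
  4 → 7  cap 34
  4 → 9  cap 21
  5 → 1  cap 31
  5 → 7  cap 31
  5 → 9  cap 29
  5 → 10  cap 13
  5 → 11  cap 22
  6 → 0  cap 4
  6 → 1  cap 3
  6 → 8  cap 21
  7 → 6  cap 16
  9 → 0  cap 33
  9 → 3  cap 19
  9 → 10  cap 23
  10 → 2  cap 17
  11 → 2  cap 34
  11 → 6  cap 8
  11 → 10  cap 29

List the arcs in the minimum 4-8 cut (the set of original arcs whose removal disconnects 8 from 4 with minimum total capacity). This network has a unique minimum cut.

Min-cut arcs: {(4,2), (4,9), (7,6)} (total capacity 46)

augment #1: 4→2→1→8 push 7
augment #2: 4→2→3→8 push 2
augment #3: 4→7→6→8 push 16
augment #4: 4→9→3→8 push 19
augment #5: 4→9→0→2→3→8 push 2
max flow = 46; residual-reachable set from 4 gives S-side
cut edges (S→T): {(4,2), (4,9), (7,6)} total cap 46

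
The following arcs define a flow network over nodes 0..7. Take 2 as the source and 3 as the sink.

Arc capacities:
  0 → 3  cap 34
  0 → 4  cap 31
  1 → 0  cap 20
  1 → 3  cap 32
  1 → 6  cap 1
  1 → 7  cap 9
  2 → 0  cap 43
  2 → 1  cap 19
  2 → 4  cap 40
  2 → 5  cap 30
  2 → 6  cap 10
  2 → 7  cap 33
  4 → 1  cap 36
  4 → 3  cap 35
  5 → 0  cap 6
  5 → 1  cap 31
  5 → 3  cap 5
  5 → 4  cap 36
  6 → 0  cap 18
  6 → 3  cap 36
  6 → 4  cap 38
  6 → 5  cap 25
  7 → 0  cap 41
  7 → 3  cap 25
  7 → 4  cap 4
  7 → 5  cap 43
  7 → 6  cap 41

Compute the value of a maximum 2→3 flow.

Maximum flow value: 159

augment #1: 2→0→3 bottleneck 34, total now 34
augment #2: 2→1→3 bottleneck 19, total now 53
augment #3: 2→4→3 bottleneck 35, total now 88
augment #4: 2→5→3 bottleneck 5, total now 93
augment #5: 2→6→3 bottleneck 10, total now 103
augment #6: 2→7→3 bottleneck 25, total now 128
augment #7: 2→4→1→3 bottleneck 5, total now 133
augment #8: 2→5→1→3 bottleneck 8, total now 141
augment #9: 2→7→6→3 bottleneck 8, total now 149
augment #10: 2→5→1→6→3 bottleneck 1, total now 150
augment #11: 2→5→1→7→6→3 bottleneck 9, total now 159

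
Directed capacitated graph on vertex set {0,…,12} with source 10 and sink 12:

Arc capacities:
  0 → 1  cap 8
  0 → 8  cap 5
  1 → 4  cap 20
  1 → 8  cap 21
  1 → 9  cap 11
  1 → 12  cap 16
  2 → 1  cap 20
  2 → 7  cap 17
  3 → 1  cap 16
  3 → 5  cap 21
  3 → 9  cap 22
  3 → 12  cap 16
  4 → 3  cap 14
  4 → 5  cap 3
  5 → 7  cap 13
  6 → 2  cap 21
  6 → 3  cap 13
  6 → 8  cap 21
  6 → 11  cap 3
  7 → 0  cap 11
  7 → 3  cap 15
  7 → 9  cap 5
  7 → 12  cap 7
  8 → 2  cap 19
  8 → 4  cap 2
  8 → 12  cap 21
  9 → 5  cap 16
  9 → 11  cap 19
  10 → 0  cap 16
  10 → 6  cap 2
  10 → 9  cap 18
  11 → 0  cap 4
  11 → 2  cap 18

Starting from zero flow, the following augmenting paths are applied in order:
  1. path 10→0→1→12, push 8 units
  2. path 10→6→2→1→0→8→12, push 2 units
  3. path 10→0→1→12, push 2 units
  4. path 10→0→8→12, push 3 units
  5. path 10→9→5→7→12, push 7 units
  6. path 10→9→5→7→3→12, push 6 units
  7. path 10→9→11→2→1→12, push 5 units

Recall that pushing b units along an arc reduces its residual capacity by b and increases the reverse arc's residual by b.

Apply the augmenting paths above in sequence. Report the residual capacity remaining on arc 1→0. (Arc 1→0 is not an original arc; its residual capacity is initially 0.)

after path 1 (10→0→1→12, push 8): res(1,0)=8
after path 2 (10→6→2→1→0→8→12, push 2): res(1,0)=6
after path 3 (10→0→1→12, push 2): res(1,0)=8
after path 4 (10→0→8→12, push 3): res(1,0)=8
after path 5 (10→9→5→7→12, push 7): res(1,0)=8
after path 6 (10→9→5→7→3→12, push 6): res(1,0)=8
after path 7 (10→9→11→2→1→12, push 5): res(1,0)=8

Residual capacity of (1,0): 8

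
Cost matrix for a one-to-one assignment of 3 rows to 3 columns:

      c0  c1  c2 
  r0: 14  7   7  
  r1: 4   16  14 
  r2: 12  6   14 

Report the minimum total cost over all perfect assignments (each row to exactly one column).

optimal assignment: row0→col2 (cost 7), row1→col0 (cost 4), row2→col1 (cost 6)
total = 7 + 4 + 6 = 17

Minimum assignment cost: 17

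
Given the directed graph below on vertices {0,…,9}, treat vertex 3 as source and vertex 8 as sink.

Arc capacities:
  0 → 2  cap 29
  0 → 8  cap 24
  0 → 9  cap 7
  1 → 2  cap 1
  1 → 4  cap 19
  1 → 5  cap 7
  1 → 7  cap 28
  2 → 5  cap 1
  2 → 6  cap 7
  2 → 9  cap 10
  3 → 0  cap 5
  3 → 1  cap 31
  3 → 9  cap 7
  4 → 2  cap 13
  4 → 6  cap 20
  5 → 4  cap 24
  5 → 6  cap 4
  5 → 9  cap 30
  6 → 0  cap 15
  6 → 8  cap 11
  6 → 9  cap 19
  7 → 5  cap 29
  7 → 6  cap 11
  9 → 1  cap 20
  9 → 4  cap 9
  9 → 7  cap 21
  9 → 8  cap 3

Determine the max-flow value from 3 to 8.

Maximum flow value: 34

augment #1: 3→0→8 bottleneck 5, total now 5
augment #2: 3→9→8 bottleneck 3, total now 8
augment #3: 3→1→2→6→8 bottleneck 1, total now 9
augment #4: 3→1→4→6→8 bottleneck 10, total now 19
augment #5: 3→1→4→6→0→8 bottleneck 9, total now 28
augment #6: 3→1→5→6→0→8 bottleneck 4, total now 32
augment #7: 3→1→7→6→0→8 bottleneck 2, total now 34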